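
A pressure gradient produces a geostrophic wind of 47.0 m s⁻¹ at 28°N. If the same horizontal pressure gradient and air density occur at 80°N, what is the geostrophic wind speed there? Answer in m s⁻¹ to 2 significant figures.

With the same pressure gradient and density, V_g ∝ 1/f ∝ 1/sin φ.
V₂ = V₁ · sin φ₁ / sin φ₂ = 47.0 × sin 28° / sin 80°
V₂ = 47.0 × 0.4695/0.9848 = 22 m s⁻¹

22 m s⁻¹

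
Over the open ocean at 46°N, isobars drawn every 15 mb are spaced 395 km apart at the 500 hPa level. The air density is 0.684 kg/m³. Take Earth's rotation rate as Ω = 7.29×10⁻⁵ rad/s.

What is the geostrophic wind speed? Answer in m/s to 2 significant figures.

Coriolis parameter at 46°N:
f = 2Ω sin φ = 2 × 7.29×10⁻⁵ × sin 46° = 1.05×10⁻⁴ s⁻¹
Pressure gradient: |∂P/∂n| = 1500 Pa / 395000 m = 3.80×10⁻³ Pa/m
Geostrophic balance (pressure-gradient force = Coriolis force):
V_g = (1/(fρ)) |∂P/∂n| = 3.80×10⁻³ / (1.05×10⁻⁴ × 0.684) = 52.9 m/s

53 m/s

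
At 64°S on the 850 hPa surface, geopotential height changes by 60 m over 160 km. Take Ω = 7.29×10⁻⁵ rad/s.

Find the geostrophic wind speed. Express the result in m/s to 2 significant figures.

Coriolis parameter at 64°S:
f = 2Ω sin φ = 2 × 7.29×10⁻⁵ × sin 64° = 1.31×10⁻⁴ s⁻¹
Height gradient: |∂Z/∂n| = 60 m / 160000 m = 3.75×10⁻⁴
On a pressure surface, geostrophic balance gives V_g = (g/f)|∂Z/∂n|:
V_g = 9.81 × 3.75×10⁻⁴ / 1.31×10⁻⁴ = 28.1 m/s

28 m/s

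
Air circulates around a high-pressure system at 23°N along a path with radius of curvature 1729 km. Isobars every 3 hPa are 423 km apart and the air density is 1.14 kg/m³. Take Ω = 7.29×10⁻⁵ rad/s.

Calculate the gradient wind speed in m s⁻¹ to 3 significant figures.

12.5 m s⁻¹

Coriolis parameter at 23°N:
f = 2Ω sin φ = 2 × 7.29×10⁻⁵ × sin 23° = 5.70×10⁻⁵ s⁻¹
Pressure gradient: |∂P/∂n| = 300 Pa / 423000 m = 7.09×10⁻⁴ Pa/m
Geostrophic speed: V_g = |∂P/∂n|/(fρ) = 7.09×10⁻⁴/(5.70×10⁻⁵ × 1.14) = 10.9 m/s
Around a high, pressure-gradient force acts outward with centrifugal, so Coriolis balances both:
fV = (1/ρ)|∂P/∂n| + V²/R  →  V² − fR·V + fR·V_g = 0
With fR = 5.70×10⁻⁵ × 1729×10³ m = 98.5 m/s:
V = [fR − √((fR)² − 4 fR V_g)]/2 = [98.5 − √(98.5² − 4×98.5×10.9)]/2 = 12.5 m/s
Supergeostrophic (V > V_g = 10.9 m/s), as expected around a high.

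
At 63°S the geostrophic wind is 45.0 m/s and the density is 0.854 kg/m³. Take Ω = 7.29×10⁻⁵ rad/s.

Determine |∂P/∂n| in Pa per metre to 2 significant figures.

5.0×10⁻³ Pa/m

Coriolis parameter at 63°S:
f = 2Ω sin φ = 2 × 7.29×10⁻⁵ × sin 63° = 1.30×10⁻⁴ s⁻¹
Geostrophic balance rearranged: |∂P/∂n| = f ρ V_g
|∂P/∂n| = 1.30×10⁻⁴ × 0.854 × 45.0 = 4.99×10⁻³ Pa/m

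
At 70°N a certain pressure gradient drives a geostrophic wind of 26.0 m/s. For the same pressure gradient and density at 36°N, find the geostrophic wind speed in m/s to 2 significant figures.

With the same pressure gradient and density, V_g ∝ 1/f ∝ 1/sin φ.
V₂ = V₁ · sin φ₁ / sin φ₂ = 26.0 × sin 70° / sin 36°
V₂ = 26.0 × 0.9397/0.5878 = 42 m/s

42 m/s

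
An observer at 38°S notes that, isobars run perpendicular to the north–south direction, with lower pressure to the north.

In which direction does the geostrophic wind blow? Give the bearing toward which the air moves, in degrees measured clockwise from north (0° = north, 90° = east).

The pressure-gradient force points toward the north (bearing 000°).
Geostrophic balance: in the Southern Hemisphere the Coriolis force deflects motion to the left, so the geostrophic wind blows 90° to the left of the pressure-gradient force (low pressure on the right).
Rotating 000° by 90° counterclockwise gives 270° — the wind blows toward the west.

270°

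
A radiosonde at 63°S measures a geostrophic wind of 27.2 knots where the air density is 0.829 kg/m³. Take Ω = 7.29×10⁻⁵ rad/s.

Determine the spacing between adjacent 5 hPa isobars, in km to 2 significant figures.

Coriolis parameter at 63°S:
f = 2Ω sin φ = 2 × 7.29×10⁻⁵ × sin 63° = 1.30×10⁻⁴ s⁻¹
Wind speed in SI: 27.2 knots = 14.0 m/s
Geostrophic balance rearranged: |∂P/∂n| = f ρ V_g
|∂P/∂n| = 1.30×10⁻⁴ × 0.829 × 14.0 = 1.51×10⁻³ Pa/m
Isobar spacing: Δn = ΔP/|∂P/∂n| = 500 Pa / 1.51×10⁻³ Pa/m = 331795 m ≈ 330 km

330 km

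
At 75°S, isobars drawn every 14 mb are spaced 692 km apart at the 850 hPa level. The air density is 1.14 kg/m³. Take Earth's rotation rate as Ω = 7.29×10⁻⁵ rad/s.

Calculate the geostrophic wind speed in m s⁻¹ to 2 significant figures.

13 m s⁻¹

Coriolis parameter at 75°S:
f = 2Ω sin φ = 2 × 7.29×10⁻⁵ × sin 75° = 1.41×10⁻⁴ s⁻¹
Pressure gradient: |∂P/∂n| = 1400 Pa / 692000 m = 2.02×10⁻³ Pa/m
Geostrophic balance (pressure-gradient force = Coriolis force):
V_g = (1/(fρ)) |∂P/∂n| = 2.02×10⁻³ / (1.41×10⁻⁴ × 1.14) = 12.6 m/s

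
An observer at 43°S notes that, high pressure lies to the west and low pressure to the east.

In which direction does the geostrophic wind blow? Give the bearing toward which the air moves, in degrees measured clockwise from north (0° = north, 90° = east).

The pressure-gradient force points toward the east (bearing 090°).
Geostrophic balance: in the Southern Hemisphere the Coriolis force deflects motion to the left, so the geostrophic wind blows 90° to the left of the pressure-gradient force (low pressure on the right).
Rotating 090° by 90° counterclockwise gives 000° — the wind blows toward the north.

000°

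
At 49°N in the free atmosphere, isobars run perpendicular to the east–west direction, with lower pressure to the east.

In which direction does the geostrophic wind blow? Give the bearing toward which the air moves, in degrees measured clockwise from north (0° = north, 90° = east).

The pressure-gradient force points toward the east (bearing 090°).
Geostrophic balance: in the Northern Hemisphere the Coriolis force deflects motion to the right, so the geostrophic wind blows 90° to the right of the pressure-gradient force (low pressure on the left).
Rotating 090° by 90° clockwise gives 180° — the wind blows toward the south.

180°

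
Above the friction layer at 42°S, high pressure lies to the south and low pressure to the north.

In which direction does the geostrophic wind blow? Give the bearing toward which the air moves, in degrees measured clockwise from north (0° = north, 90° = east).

The pressure-gradient force points toward the north (bearing 000°).
Geostrophic balance: in the Southern Hemisphere the Coriolis force deflects motion to the left, so the geostrophic wind blows 90° to the left of the pressure-gradient force (low pressure on the right).
Rotating 000° by 90° counterclockwise gives 270° — the wind blows toward the west.

270°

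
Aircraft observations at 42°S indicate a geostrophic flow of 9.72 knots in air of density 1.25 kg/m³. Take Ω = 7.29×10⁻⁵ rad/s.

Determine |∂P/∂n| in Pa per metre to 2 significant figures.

Coriolis parameter at 42°S:
f = 2Ω sin φ = 2 × 7.29×10⁻⁵ × sin 42° = 9.76×10⁻⁵ s⁻¹
Wind speed in SI: 9.72 knots = 5.00 m/s
Geostrophic balance rearranged: |∂P/∂n| = f ρ V_g
|∂P/∂n| = 9.76×10⁻⁵ × 1.25 × 5.00 = 6.10×10⁻⁴ Pa/m

6.1×10⁻⁴ Pa/m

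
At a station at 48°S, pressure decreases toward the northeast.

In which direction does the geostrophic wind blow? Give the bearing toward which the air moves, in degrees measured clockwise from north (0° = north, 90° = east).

The pressure-gradient force points toward the northeast (bearing 045°).
Geostrophic balance: in the Southern Hemisphere the Coriolis force deflects motion to the left, so the geostrophic wind blows 90° to the left of the pressure-gradient force (low pressure on the right).
Rotating 045° by 90° counterclockwise gives 315° — the wind blows toward the northwest.

315°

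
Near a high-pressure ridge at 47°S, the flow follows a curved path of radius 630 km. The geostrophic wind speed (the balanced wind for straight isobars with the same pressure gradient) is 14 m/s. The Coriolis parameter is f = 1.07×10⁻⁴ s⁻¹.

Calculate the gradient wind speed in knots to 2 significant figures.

39 knots

Around a high, pressure-gradient force acts outward with centrifugal, so Coriolis balances both:
fV = (1/ρ)|∂P/∂n| + V²/R  →  V² − fR·V + fR·V_g = 0
With fR = 1.07×10⁻⁴ × 630×10³ m = 67.4 m/s:
V = [fR − √((fR)² − 4 fR V_g)]/2 = [67.4 − √(67.4² − 4×67.4×14)]/2 = 19.8 m/s
Supergeostrophic (V > V_g = 14 m/s), as expected around a high.
Converting: 19.8 m/s × 1.944 = 39 knots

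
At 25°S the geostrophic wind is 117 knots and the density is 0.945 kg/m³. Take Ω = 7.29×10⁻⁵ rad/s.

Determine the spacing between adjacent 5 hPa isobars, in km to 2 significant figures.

Coriolis parameter at 25°S:
f = 2Ω sin φ = 2 × 7.29×10⁻⁵ × sin 25° = 6.16×10⁻⁵ s⁻¹
Wind speed in SI: 117 knots = 60.2 m/s
Geostrophic balance rearranged: |∂P/∂n| = f ρ V_g
|∂P/∂n| = 6.16×10⁻⁵ × 0.945 × 60.2 = 3.50×10⁻³ Pa/m
Isobar spacing: Δn = ΔP/|∂P/∂n| = 500 Pa / 3.50×10⁻³ Pa/m = 142662 m ≈ 140 km

140 km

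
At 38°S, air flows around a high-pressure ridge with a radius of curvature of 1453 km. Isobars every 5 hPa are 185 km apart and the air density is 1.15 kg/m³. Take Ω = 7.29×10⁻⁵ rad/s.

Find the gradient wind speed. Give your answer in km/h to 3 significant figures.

Coriolis parameter at 38°S:
f = 2Ω sin φ = 2 × 7.29×10⁻⁵ × sin 38° = 8.98×10⁻⁵ s⁻¹
Pressure gradient: |∂P/∂n| = 500 Pa / 185000 m = 2.70×10⁻³ Pa/m
Geostrophic speed: V_g = |∂P/∂n|/(fρ) = 2.70×10⁻³/(8.98×10⁻⁵ × 1.15) = 26.2 m/s
Around a high, pressure-gradient force acts outward with centrifugal, so Coriolis balances both:
fV = (1/ρ)|∂P/∂n| + V²/R  →  V² − fR·V + fR·V_g = 0
With fR = 8.98×10⁻⁵ × 1453×10³ m = 130 m/s:
V = [fR − √((fR)² − 4 fR V_g)]/2 = [130 − √(130² − 4×130×26.2)]/2 = 36.3 m/s
Supergeostrophic (V > V_g = 26.2 m/s), as expected around a high.
Converting: 36.3 m/s × 3.6 = 131 km/h

131 km/h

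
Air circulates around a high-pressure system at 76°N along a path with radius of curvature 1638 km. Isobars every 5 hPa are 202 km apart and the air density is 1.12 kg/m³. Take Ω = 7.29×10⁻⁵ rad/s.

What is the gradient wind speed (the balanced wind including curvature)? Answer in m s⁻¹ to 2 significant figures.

Coriolis parameter at 76°N:
f = 2Ω sin φ = 2 × 7.29×10⁻⁵ × sin 76° = 1.41×10⁻⁴ s⁻¹
Pressure gradient: |∂P/∂n| = 500 Pa / 202000 m = 2.48×10⁻³ Pa/m
Geostrophic speed: V_g = |∂P/∂n|/(fρ) = 2.48×10⁻³/(1.41×10⁻⁴ × 1.12) = 15.6 m/s
Around a high, pressure-gradient force acts outward with centrifugal, so Coriolis balances both:
fV = (1/ρ)|∂P/∂n| + V²/R  →  V² − fR·V + fR·V_g = 0
With fR = 1.41×10⁻⁴ × 1638×10³ m = 232 m/s:
V = [fR − √((fR)² − 4 fR V_g)]/2 = [232 − √(232² − 4×232×15.6)]/2 = 16.8 m/s
Supergeostrophic (V > V_g = 15.6 m/s), as expected around a high.

17 m s⁻¹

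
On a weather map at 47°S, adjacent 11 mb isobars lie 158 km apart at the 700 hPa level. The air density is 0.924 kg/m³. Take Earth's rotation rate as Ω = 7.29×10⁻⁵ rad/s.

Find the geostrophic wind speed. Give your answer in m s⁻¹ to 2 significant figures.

Coriolis parameter at 47°S:
f = 2Ω sin φ = 2 × 7.29×10⁻⁵ × sin 47° = 1.07×10⁻⁴ s⁻¹
Pressure gradient: |∂P/∂n| = 1100 Pa / 158000 m = 6.96×10⁻³ Pa/m
Geostrophic balance (pressure-gradient force = Coriolis force):
V_g = (1/(fρ)) |∂P/∂n| = 6.96×10⁻³ / (1.07×10⁻⁴ × 0.924) = 70.7 m/s

71 m s⁻¹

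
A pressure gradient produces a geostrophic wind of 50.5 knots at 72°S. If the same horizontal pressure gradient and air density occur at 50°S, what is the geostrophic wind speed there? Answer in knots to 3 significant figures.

With the same pressure gradient and density, V_g ∝ 1/f ∝ 1/sin φ.
V₂ = V₁ · sin φ₁ / sin φ₂ = 50.5 × sin 72° / sin 50°
V₂ = 50.5 × 0.9511/0.7660 = 62.7 knots

62.7 knots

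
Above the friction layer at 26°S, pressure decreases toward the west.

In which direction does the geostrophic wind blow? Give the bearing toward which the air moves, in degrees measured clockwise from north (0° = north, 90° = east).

180°

The pressure-gradient force points toward the west (bearing 270°).
Geostrophic balance: in the Southern Hemisphere the Coriolis force deflects motion to the left, so the geostrophic wind blows 90° to the left of the pressure-gradient force (low pressure on the right).
Rotating 270° by 90° counterclockwise gives 180° — the wind blows toward the south.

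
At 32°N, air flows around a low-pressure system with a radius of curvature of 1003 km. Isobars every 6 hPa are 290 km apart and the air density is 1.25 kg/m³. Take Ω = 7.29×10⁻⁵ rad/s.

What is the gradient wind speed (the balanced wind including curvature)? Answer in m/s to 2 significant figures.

Coriolis parameter at 32°N:
f = 2Ω sin φ = 2 × 7.29×10⁻⁵ × sin 32° = 7.73×10⁻⁵ s⁻¹
Pressure gradient: |∂P/∂n| = 600 Pa / 290000 m = 2.07×10⁻³ Pa/m
Geostrophic speed: V_g = |∂P/∂n|/(fρ) = 2.07×10⁻³/(7.73×10⁻⁵ × 1.25) = 21.4 m/s
Around a low, centrifugal force acts outward with Coriolis, so pressure-gradient force balances both:
(1/ρ)|∂P/∂n| = fV + V²/R  →  V² + fR·V − fR·V_g = 0
With fR = 7.73×10⁻⁵ × 1003×10³ m = 77.5 m/s:
V = [−fR + √((fR)² + 4 fR V_g)]/2 = [−77.5 + √(77.5² + 4×77.5×21.4)]/2 = 17.5 m/s
Subgeostrophic (V < V_g = 21.4 m/s), as expected around a low.

17 m/s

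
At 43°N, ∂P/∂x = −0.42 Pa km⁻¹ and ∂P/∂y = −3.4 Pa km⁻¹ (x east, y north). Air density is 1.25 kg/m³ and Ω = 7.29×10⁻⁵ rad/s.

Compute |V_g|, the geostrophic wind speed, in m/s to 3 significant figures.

27.6 m/s

Coriolis parameter at 43°N:
f = 2Ω sin φ = 2 × 7.29×10⁻⁵ × sin 43° = 9.94×10⁻⁵ s⁻¹
Component geostrophic relations (x east, y north):
u_g = −(1/(fρ)) ∂P/∂y,  v_g = (1/(fρ)) ∂P/∂x
u_g = −(−3.4×10⁻³)/(9.94×10⁻⁵ × 1.25) = 27.4 m/s;  v_g = (−0.42×10⁻³)/(9.94×10⁻⁵ × 1.25) = −3.38 m/s
|V_g| = √(u_g² + v_g²) = 27.6 m/s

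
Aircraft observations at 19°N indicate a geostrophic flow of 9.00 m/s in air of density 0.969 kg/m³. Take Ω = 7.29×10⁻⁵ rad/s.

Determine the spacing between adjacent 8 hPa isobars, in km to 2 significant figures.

Coriolis parameter at 19°N:
f = 2Ω sin φ = 2 × 7.29×10⁻⁵ × sin 19° = 4.75×10⁻⁵ s⁻¹
Geostrophic balance rearranged: |∂P/∂n| = f ρ V_g
|∂P/∂n| = 4.75×10⁻⁵ × 0.969 × 9.00 = 4.14×10⁻⁴ Pa/m
Isobar spacing: Δn = ΔP/|∂P/∂n| = 800 Pa / 4.14×10⁻⁴ Pa/m = 1932521 m ≈ 1900 km

1900 km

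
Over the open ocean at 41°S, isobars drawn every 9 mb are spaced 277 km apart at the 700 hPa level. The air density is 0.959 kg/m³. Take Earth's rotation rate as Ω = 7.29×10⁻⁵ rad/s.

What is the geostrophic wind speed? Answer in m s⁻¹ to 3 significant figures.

Coriolis parameter at 41°S:
f = 2Ω sin φ = 2 × 7.29×10⁻⁵ × sin 41° = 9.57×10⁻⁵ s⁻¹
Pressure gradient: |∂P/∂n| = 900 Pa / 277000 m = 3.25×10⁻³ Pa/m
Geostrophic balance (pressure-gradient force = Coriolis force):
V_g = (1/(fρ)) |∂P/∂n| = 3.25×10⁻³ / (9.57×10⁻⁵ × 0.959) = 35.4 m/s

35.4 m s⁻¹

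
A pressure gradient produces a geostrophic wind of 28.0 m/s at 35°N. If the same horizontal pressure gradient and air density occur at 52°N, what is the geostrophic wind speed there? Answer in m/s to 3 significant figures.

20.4 m/s

With the same pressure gradient and density, V_g ∝ 1/f ∝ 1/sin φ.
V₂ = V₁ · sin φ₁ / sin φ₂ = 28.0 × sin 35° / sin 52°
V₂ = 28.0 × 0.5736/0.7880 = 20.4 m/s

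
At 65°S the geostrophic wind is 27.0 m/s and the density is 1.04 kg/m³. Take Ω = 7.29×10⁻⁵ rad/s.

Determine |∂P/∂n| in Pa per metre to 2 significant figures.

Coriolis parameter at 65°S:
f = 2Ω sin φ = 2 × 7.29×10⁻⁵ × sin 65° = 1.32×10⁻⁴ s⁻¹
Geostrophic balance rearranged: |∂P/∂n| = f ρ V_g
|∂P/∂n| = 1.32×10⁻⁴ × 1.04 × 27.0 = 3.71×10⁻³ Pa/m

3.7×10⁻³ Pa/m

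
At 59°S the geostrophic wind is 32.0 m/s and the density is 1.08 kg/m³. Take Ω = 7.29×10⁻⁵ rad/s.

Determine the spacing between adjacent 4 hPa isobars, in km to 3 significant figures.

92.6 km

Coriolis parameter at 59°S:
f = 2Ω sin φ = 2 × 7.29×10⁻⁵ × sin 59° = 1.25×10⁻⁴ s⁻¹
Geostrophic balance rearranged: |∂P/∂n| = f ρ V_g
|∂P/∂n| = 1.25×10⁻⁴ × 1.08 × 32.0 = 4.32×10⁻³ Pa/m
Isobar spacing: Δn = ΔP/|∂P/∂n| = 400 Pa / 4.32×10⁻³ Pa/m = 92611 m ≈ 92.6 km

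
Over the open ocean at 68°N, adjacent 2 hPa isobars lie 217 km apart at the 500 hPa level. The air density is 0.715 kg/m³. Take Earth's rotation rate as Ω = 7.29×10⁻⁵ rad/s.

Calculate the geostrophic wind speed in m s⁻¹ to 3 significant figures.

9.54 m s⁻¹

Coriolis parameter at 68°N:
f = 2Ω sin φ = 2 × 7.29×10⁻⁵ × sin 68° = 1.35×10⁻⁴ s⁻¹
Pressure gradient: |∂P/∂n| = 200 Pa / 217000 m = 9.22×10⁻⁴ Pa/m
Geostrophic balance (pressure-gradient force = Coriolis force):
V_g = (1/(fρ)) |∂P/∂n| = 9.22×10⁻⁴ / (1.35×10⁻⁴ × 0.715) = 9.54 m/s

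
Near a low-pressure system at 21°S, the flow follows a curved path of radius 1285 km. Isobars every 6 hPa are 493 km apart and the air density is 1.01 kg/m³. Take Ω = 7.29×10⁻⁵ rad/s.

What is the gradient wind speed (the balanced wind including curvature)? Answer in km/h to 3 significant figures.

65.4 km/h

Coriolis parameter at 21°S:
f = 2Ω sin φ = 2 × 7.29×10⁻⁵ × sin 21° = 5.23×10⁻⁵ s⁻¹
Pressure gradient: |∂P/∂n| = 600 Pa / 493000 m = 1.22×10⁻³ Pa/m
Geostrophic speed: V_g = |∂P/∂n|/(fρ) = 1.22×10⁻³/(5.23×10⁻⁵ × 1.01) = 23.1 m/s
Around a low, centrifugal force acts outward with Coriolis, so pressure-gradient force balances both:
(1/ρ)|∂P/∂n| = fV + V²/R  →  V² + fR·V − fR·V_g = 0
With fR = 5.23×10⁻⁵ × 1285×10³ m = 67.1 m/s:
V = [−fR + √((fR)² + 4 fR V_g)]/2 = [−67.1 + √(67.1² + 4×67.1×23.1)]/2 = 18.2 m/s
Subgeostrophic (V < V_g = 23.1 m/s), as expected around a low.
Converting: 18.2 m/s × 3.6 = 65.4 km/h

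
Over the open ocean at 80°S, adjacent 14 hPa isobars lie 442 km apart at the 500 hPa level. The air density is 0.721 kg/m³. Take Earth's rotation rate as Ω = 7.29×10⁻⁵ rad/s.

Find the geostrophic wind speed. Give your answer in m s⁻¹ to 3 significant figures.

Coriolis parameter at 80°S:
f = 2Ω sin φ = 2 × 7.29×10⁻⁵ × sin 80° = 1.44×10⁻⁴ s⁻¹
Pressure gradient: |∂P/∂n| = 1400 Pa / 442000 m = 3.17×10⁻³ Pa/m
Geostrophic balance (pressure-gradient force = Coriolis force):
V_g = (1/(fρ)) |∂P/∂n| = 3.17×10⁻³ / (1.44×10⁻⁴ × 0.721) = 30.6 m/s

30.6 m s⁻¹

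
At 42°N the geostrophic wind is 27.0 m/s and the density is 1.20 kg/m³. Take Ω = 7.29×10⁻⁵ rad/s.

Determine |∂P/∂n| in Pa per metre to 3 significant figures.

3.16×10⁻³ Pa/m

Coriolis parameter at 42°N:
f = 2Ω sin φ = 2 × 7.29×10⁻⁵ × sin 42° = 9.76×10⁻⁵ s⁻¹
Geostrophic balance rearranged: |∂P/∂n| = f ρ V_g
|∂P/∂n| = 9.76×10⁻⁵ × 1.20 × 27.0 = 3.16×10⁻³ Pa/m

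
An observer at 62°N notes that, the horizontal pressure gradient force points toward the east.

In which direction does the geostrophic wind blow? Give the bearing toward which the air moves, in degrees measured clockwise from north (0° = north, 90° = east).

180°

The pressure-gradient force points toward the east (bearing 090°).
Geostrophic balance: in the Northern Hemisphere the Coriolis force deflects motion to the right, so the geostrophic wind blows 90° to the right of the pressure-gradient force (low pressure on the left).
Rotating 090° by 90° clockwise gives 180° — the wind blows toward the south.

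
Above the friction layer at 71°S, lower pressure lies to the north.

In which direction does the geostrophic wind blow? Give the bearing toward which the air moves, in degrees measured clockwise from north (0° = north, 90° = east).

270°

The pressure-gradient force points toward the north (bearing 000°).
Geostrophic balance: in the Southern Hemisphere the Coriolis force deflects motion to the left, so the geostrophic wind blows 90° to the left of the pressure-gradient force (low pressure on the right).
Rotating 000° by 90° counterclockwise gives 270° — the wind blows toward the west.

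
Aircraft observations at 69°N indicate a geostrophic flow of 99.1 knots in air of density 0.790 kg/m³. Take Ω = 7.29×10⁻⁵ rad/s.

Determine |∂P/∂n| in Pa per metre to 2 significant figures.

Coriolis parameter at 69°N:
f = 2Ω sin φ = 2 × 7.29×10⁻⁵ × sin 69° = 1.36×10⁻⁴ s⁻¹
Wind speed in SI: 99.1 knots = 51.0 m/s
Geostrophic balance rearranged: |∂P/∂n| = f ρ V_g
|∂P/∂n| = 1.36×10⁻⁴ × 0.790 × 51.0 = 5.48×10⁻³ Pa/m

5.5×10⁻³ Pa/m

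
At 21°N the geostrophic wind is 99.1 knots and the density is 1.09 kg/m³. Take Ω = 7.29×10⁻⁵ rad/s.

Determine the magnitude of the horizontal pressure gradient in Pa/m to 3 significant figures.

2.90×10⁻³ Pa/m

Coriolis parameter at 21°N:
f = 2Ω sin φ = 2 × 7.29×10⁻⁵ × sin 21° = 5.23×10⁻⁵ s⁻¹
Wind speed in SI: 99.1 knots = 51.0 m/s
Geostrophic balance rearranged: |∂P/∂n| = f ρ V_g
|∂P/∂n| = 5.23×10⁻⁵ × 1.09 × 51.0 = 2.90×10⁻³ Pa/m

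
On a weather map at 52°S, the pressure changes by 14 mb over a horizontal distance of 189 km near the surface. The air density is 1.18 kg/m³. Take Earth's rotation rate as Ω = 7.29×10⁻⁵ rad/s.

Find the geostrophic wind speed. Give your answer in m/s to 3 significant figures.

54.6 m/s

Coriolis parameter at 52°S:
f = 2Ω sin φ = 2 × 7.29×10⁻⁵ × sin 52° = 1.15×10⁻⁴ s⁻¹
Pressure gradient: |∂P/∂n| = 1400 Pa / 189000 m = 7.41×10⁻³ Pa/m
Geostrophic balance (pressure-gradient force = Coriolis force):
V_g = (1/(fρ)) |∂P/∂n| = 7.41×10⁻³ / (1.15×10⁻⁴ × 1.18) = 54.6 m/s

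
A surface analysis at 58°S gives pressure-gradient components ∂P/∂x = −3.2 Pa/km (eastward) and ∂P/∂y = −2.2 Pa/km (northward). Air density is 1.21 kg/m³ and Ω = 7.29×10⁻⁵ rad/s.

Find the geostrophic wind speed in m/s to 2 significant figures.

Coriolis parameter at 58°S:
f = 2Ω sin φ = 2 × 7.29×10⁻⁵ × sin 58° = 1.24×10⁻⁴ s⁻¹
In the Southern Hemisphere f is negative: f = −1.24×10⁻⁴ s⁻¹.
Component geostrophic relations (x east, y north):
u_g = −(1/(fρ)) ∂P/∂y,  v_g = (1/(fρ)) ∂P/∂x
u_g = −(−2.2×10⁻³)/(−1.24×10⁻⁴ × 1.21) = −14.7 m/s;  v_g = (−3.2×10⁻³)/(−1.24×10⁻⁴ × 1.21) = 21.4 m/s
|V_g| = √(u_g² + v_g²) = 26.0 m/s

26 m/s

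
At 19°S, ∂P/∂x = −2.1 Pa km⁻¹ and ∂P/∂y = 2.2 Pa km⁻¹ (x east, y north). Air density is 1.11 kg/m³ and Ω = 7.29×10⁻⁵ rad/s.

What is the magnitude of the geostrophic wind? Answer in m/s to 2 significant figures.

58 m/s

Coriolis parameter at 19°S:
f = 2Ω sin φ = 2 × 7.29×10⁻⁵ × sin 19° = 4.75×10⁻⁵ s⁻¹
In the Southern Hemisphere f is negative: f = −4.75×10⁻⁵ s⁻¹.
Component geostrophic relations (x east, y north):
u_g = −(1/(fρ)) ∂P/∂y,  v_g = (1/(fρ)) ∂P/∂x
u_g = −(2.2×10⁻³)/(−4.75×10⁻⁵ × 1.11) = 41.8 m/s;  v_g = (−2.1×10⁻³)/(−4.75×10⁻⁵ × 1.11) = 39.9 m/s
|V_g| = √(u_g² + v_g²) = 57.7 m/s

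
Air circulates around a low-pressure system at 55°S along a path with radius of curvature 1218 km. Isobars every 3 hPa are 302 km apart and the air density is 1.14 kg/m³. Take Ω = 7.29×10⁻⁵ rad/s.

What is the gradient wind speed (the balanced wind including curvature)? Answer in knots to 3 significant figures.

13.5 knots

Coriolis parameter at 55°S:
f = 2Ω sin φ = 2 × 7.29×10⁻⁵ × sin 55° = 1.19×10⁻⁴ s⁻¹
Pressure gradient: |∂P/∂n| = 300 Pa / 302000 m = 9.93×10⁻⁴ Pa/m
Geostrophic speed: V_g = |∂P/∂n|/(fρ) = 9.93×10⁻⁴/(1.19×10⁻⁴ × 1.14) = 7.30 m/s
Around a low, centrifugal force acts outward with Coriolis, so pressure-gradient force balances both:
(1/ρ)|∂P/∂n| = fV + V²/R  →  V² + fR·V − fR·V_g = 0
With fR = 1.19×10⁻⁴ × 1218×10³ m = 145 m/s:
V = [−fR + √((fR)² + 4 fR V_g)]/2 = [−145 + √(145² + 4×145×7.3)]/2 = 6.96 m/s
Subgeostrophic (V < V_g = 7.3 m/s), as expected around a low.
Converting: 6.96 m/s × 1.944 = 13.5 knots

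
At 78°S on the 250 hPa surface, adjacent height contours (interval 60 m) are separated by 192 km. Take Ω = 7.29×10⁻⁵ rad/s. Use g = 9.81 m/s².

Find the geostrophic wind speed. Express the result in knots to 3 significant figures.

Coriolis parameter at 78°S:
f = 2Ω sin φ = 2 × 7.29×10⁻⁵ × sin 78° = 1.43×10⁻⁴ s⁻¹
Height gradient: |∂Z/∂n| = 60 m / 192000 m = 3.12×10⁻⁴
On a pressure surface, geostrophic balance gives V_g = (g/f)|∂Z/∂n|:
V_g = 9.81 × 3.12×10⁻⁴ / 1.43×10⁻⁴ = 21.5 m/s
Converting: 21.5 m/s × 1.944 = 41.8 knots

41.8 knots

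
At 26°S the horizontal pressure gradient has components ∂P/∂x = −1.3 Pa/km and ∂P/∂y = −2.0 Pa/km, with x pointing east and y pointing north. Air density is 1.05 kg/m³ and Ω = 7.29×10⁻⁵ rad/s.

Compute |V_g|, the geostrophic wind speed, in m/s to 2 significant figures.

36 m/s

Coriolis parameter at 26°S:
f = 2Ω sin φ = 2 × 7.29×10⁻⁵ × sin 26° = 6.39×10⁻⁵ s⁻¹
In the Southern Hemisphere f is negative: f = −6.39×10⁻⁵ s⁻¹.
Component geostrophic relations (x east, y north):
u_g = −(1/(fρ)) ∂P/∂y,  v_g = (1/(fρ)) ∂P/∂x
u_g = −(−2.0×10⁻³)/(−6.39×10⁻⁵ × 1.05) = −29.8 m/s;  v_g = (−1.3×10⁻³)/(−6.39×10⁻⁵ × 1.05) = 19.4 m/s
|V_g| = √(u_g² + v_g²) = 35.5 m/s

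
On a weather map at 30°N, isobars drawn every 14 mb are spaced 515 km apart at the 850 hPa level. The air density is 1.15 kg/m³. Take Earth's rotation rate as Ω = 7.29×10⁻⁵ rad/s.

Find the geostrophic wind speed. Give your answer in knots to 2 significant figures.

63 knots

Coriolis parameter at 30°N:
f = 2Ω sin φ = 2 × 7.29×10⁻⁵ × sin 30° = 7.29×10⁻⁵ s⁻¹
Pressure gradient: |∂P/∂n| = 1400 Pa / 515000 m = 2.72×10⁻³ Pa/m
Geostrophic balance (pressure-gradient force = Coriolis force):
V_g = (1/(fρ)) |∂P/∂n| = 2.72×10⁻³ / (7.29×10⁻⁵ × 1.15) = 32.4 m/s
Converting: 32.4 m/s × 1.944 = 63 knots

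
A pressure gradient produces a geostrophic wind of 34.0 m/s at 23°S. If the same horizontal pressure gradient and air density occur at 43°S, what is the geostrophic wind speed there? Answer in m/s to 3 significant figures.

19.5 m/s

With the same pressure gradient and density, V_g ∝ 1/f ∝ 1/sin φ.
V₂ = V₁ · sin φ₁ / sin φ₂ = 34.0 × sin 23° / sin 43°
V₂ = 34.0 × 0.3907/0.6820 = 19.5 m/s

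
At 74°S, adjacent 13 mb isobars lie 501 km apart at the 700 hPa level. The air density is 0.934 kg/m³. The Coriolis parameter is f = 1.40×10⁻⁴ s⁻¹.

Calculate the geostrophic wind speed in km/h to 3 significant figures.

Pressure gradient: |∂P/∂n| = 1300 Pa / 501000 m = 2.59×10⁻³ Pa/m
Geostrophic balance (pressure-gradient force = Coriolis force):
V_g = (1/(fρ)) |∂P/∂n| = 2.59×10⁻³ / (1.40×10⁻⁴ × 0.934) = 19.8 m/s
Converting: 19.8 m/s × 3.6 = 71.4 km/h

71.4 km/h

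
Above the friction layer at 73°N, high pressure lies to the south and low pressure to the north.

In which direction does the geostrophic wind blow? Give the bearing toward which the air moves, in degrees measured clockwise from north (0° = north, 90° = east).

090°

The pressure-gradient force points toward the north (bearing 000°).
Geostrophic balance: in the Northern Hemisphere the Coriolis force deflects motion to the right, so the geostrophic wind blows 90° to the right of the pressure-gradient force (low pressure on the left).
Rotating 000° by 90° clockwise gives 090° — the wind blows toward the east.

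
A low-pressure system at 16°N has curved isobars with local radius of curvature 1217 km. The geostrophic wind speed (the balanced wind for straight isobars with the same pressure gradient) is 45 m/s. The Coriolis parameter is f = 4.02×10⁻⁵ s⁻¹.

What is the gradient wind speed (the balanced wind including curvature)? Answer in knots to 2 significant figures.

Around a low, centrifugal force acts outward with Coriolis, so pressure-gradient force balances both:
(1/ρ)|∂P/∂n| = fV + V²/R  →  V² + fR·V − fR·V_g = 0
With fR = 4.02×10⁻⁵ × 1217×10³ m = 48.9 m/s:
V = [−fR + √((fR)² + 4 fR V_g)]/2 = [−48.9 + √(48.9² + 4×48.9×45)]/2 = 28.5 m/s
Subgeostrophic (V < V_g = 45 m/s), as expected around a low.
Converting: 28.5 m/s × 1.944 = 55 knots

55 knots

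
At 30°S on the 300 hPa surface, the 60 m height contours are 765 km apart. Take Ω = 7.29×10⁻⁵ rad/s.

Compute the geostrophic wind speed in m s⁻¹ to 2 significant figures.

11 m s⁻¹

Coriolis parameter at 30°S:
f = 2Ω sin φ = 2 × 7.29×10⁻⁵ × sin 30° = 7.29×10⁻⁵ s⁻¹
Height gradient: |∂Z/∂n| = 60 m / 765000 m = 7.84×10⁻⁵
On a pressure surface, geostrophic balance gives V_g = (g/f)|∂Z/∂n|:
V_g = 9.81 × 7.84×10⁻⁵ / 7.29×10⁻⁵ = 10.6 m/s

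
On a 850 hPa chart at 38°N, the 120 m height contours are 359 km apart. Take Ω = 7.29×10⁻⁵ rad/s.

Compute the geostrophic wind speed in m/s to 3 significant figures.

Coriolis parameter at 38°N:
f = 2Ω sin φ = 2 × 7.29×10⁻⁵ × sin 38° = 8.98×10⁻⁵ s⁻¹
Height gradient: |∂Z/∂n| = 120 m / 359000 m = 3.34×10⁻⁴
On a pressure surface, geostrophic balance gives V_g = (g/f)|∂Z/∂n|:
V_g = 9.81 × 3.34×10⁻⁴ / 8.98×10⁻⁵ = 36.5 m/s

36.5 m/s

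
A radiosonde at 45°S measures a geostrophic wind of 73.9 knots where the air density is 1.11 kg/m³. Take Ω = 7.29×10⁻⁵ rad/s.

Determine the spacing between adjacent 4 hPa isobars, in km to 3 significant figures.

91.9 km

Coriolis parameter at 45°S:
f = 2Ω sin φ = 2 × 7.29×10⁻⁵ × sin 45° = 1.03×10⁻⁴ s⁻¹
Wind speed in SI: 73.9 knots = 38.0 m/s
Geostrophic balance rearranged: |∂P/∂n| = f ρ V_g
|∂P/∂n| = 1.03×10⁻⁴ × 1.11 × 38.0 = 4.35×10⁻³ Pa/m
Isobar spacing: Δn = ΔP/|∂P/∂n| = 400 Pa / 4.35×10⁻³ Pa/m = 91942 m ≈ 91.9 km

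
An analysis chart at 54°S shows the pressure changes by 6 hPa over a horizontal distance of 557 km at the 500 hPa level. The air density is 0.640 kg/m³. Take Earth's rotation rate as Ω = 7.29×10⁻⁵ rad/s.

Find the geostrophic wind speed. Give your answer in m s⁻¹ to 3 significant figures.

Coriolis parameter at 54°S:
f = 2Ω sin φ = 2 × 7.29×10⁻⁵ × sin 54° = 1.18×10⁻⁴ s⁻¹
Pressure gradient: |∂P/∂n| = 600 Pa / 557000 m = 1.08×10⁻³ Pa/m
Geostrophic balance (pressure-gradient force = Coriolis force):
V_g = (1/(fρ)) |∂P/∂n| = 1.08×10⁻³ / (1.18×10⁻⁴ × 0.640) = 14.3 m/s

14.3 m s⁻¹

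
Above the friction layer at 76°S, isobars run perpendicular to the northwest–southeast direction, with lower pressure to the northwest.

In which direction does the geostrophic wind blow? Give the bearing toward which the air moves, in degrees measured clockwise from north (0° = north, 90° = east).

The pressure-gradient force points toward the northwest (bearing 315°).
Geostrophic balance: in the Southern Hemisphere the Coriolis force deflects motion to the left, so the geostrophic wind blows 90° to the left of the pressure-gradient force (low pressure on the right).
Rotating 315° by 90° counterclockwise gives 225° — the wind blows toward the southwest.

225°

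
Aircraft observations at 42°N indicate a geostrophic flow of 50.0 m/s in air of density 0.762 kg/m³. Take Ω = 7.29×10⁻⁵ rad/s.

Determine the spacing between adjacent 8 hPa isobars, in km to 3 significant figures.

Coriolis parameter at 42°N:
f = 2Ω sin φ = 2 × 7.29×10⁻⁵ × sin 42° = 9.76×10⁻⁵ s⁻¹
Geostrophic balance rearranged: |∂P/∂n| = f ρ V_g
|∂P/∂n| = 9.76×10⁻⁵ × 0.762 × 50.0 = 3.72×10⁻³ Pa/m
Isobar spacing: Δn = ΔP/|∂P/∂n| = 800 Pa / 3.72×10⁻³ Pa/m = 215227 m ≈ 215 km

215 km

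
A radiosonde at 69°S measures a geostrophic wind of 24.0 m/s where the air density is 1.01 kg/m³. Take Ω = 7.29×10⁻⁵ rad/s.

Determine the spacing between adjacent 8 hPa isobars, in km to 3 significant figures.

242 km

Coriolis parameter at 69°S:
f = 2Ω sin φ = 2 × 7.29×10⁻⁵ × sin 69° = 1.36×10⁻⁴ s⁻¹
Geostrophic balance rearranged: |∂P/∂n| = f ρ V_g
|∂P/∂n| = 1.36×10⁻⁴ × 1.01 × 24.0 = 3.30×10⁻³ Pa/m
Isobar spacing: Δn = ΔP/|∂P/∂n| = 800 Pa / 3.30×10⁻³ Pa/m = 242464 m ≈ 242 km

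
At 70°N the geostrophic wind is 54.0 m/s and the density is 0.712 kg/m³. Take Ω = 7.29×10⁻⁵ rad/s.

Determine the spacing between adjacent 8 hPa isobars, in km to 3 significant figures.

Coriolis parameter at 70°N:
f = 2Ω sin φ = 2 × 7.29×10⁻⁵ × sin 70° = 1.37×10⁻⁴ s⁻¹
Geostrophic balance rearranged: |∂P/∂n| = f ρ V_g
|∂P/∂n| = 1.37×10⁻⁴ × 0.712 × 54.0 = 5.27×10⁻³ Pa/m
Isobar spacing: Δn = ΔP/|∂P/∂n| = 800 Pa / 5.27×10⁻³ Pa/m = 151870 m ≈ 152 km

152 km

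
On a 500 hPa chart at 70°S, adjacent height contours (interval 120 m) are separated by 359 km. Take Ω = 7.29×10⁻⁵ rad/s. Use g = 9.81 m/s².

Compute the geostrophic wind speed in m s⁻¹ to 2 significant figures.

24 m s⁻¹

Coriolis parameter at 70°S:
f = 2Ω sin φ = 2 × 7.29×10⁻⁵ × sin 70° = 1.37×10⁻⁴ s⁻¹
Height gradient: |∂Z/∂n| = 120 m / 359000 m = 3.34×10⁻⁴
On a pressure surface, geostrophic balance gives V_g = (g/f)|∂Z/∂n|:
V_g = 9.81 × 3.34×10⁻⁴ / 1.37×10⁻⁴ = 23.9 m/s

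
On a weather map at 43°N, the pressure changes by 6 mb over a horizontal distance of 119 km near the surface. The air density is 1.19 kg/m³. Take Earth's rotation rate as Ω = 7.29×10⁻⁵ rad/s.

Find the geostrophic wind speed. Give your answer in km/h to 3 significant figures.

153 km/h

Coriolis parameter at 43°N:
f = 2Ω sin φ = 2 × 7.29×10⁻⁵ × sin 43° = 9.94×10⁻⁵ s⁻¹
Pressure gradient: |∂P/∂n| = 600 Pa / 119000 m = 5.04×10⁻³ Pa/m
Geostrophic balance (pressure-gradient force = Coriolis force):
V_g = (1/(fρ)) |∂P/∂n| = 5.04×10⁻³ / (9.94×10⁻⁵ × 1.19) = 42.6 m/s
Converting: 42.6 m/s × 3.6 = 153 km/h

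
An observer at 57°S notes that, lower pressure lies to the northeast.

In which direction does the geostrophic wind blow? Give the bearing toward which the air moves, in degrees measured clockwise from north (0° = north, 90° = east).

The pressure-gradient force points toward the northeast (bearing 045°).
Geostrophic balance: in the Southern Hemisphere the Coriolis force deflects motion to the left, so the geostrophic wind blows 90° to the left of the pressure-gradient force (low pressure on the right).
Rotating 045° by 90° counterclockwise gives 315° — the wind blows toward the northwest.

315°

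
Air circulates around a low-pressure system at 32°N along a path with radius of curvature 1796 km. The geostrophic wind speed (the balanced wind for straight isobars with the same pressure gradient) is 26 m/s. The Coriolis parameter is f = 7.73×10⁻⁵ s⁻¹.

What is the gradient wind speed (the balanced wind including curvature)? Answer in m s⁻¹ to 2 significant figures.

22 m s⁻¹

Around a low, centrifugal force acts outward with Coriolis, so pressure-gradient force balances both:
(1/ρ)|∂P/∂n| = fV + V²/R  →  V² + fR·V − fR·V_g = 0
With fR = 7.73×10⁻⁵ × 1796×10³ m = 139 m/s:
V = [−fR + √((fR)² + 4 fR V_g)]/2 = [−139 + √(139² + 4×139×26)]/2 = 22.4 m/s
Subgeostrophic (V < V_g = 26 m/s), as expected around a low.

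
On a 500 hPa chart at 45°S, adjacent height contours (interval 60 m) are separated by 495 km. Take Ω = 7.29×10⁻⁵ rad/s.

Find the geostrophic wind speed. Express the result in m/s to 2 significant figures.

12 m/s

Coriolis parameter at 45°S:
f = 2Ω sin φ = 2 × 7.29×10⁻⁵ × sin 45° = 1.03×10⁻⁴ s⁻¹
Height gradient: |∂Z/∂n| = 60 m / 495000 m = 1.21×10⁻⁴
On a pressure surface, geostrophic balance gives V_g = (g/f)|∂Z/∂n|:
V_g = 9.81 × 1.21×10⁻⁴ / 1.03×10⁻⁴ = 11.5 m/s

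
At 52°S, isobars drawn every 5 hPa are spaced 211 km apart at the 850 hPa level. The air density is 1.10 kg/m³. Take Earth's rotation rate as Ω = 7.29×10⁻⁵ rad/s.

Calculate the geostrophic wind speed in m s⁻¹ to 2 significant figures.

19 m s⁻¹

Coriolis parameter at 52°S:
f = 2Ω sin φ = 2 × 7.29×10⁻⁵ × sin 52° = 1.15×10⁻⁴ s⁻¹
Pressure gradient: |∂P/∂n| = 500 Pa / 211000 m = 2.37×10⁻³ Pa/m
Geostrophic balance (pressure-gradient force = Coriolis force):
V_g = (1/(fρ)) |∂P/∂n| = 2.37×10⁻³ / (1.15×10⁻⁴ × 1.10) = 18.8 m/s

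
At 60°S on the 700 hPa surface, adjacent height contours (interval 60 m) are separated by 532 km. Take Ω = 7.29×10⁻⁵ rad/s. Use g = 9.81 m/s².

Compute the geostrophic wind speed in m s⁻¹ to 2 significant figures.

Coriolis parameter at 60°S:
f = 2Ω sin φ = 2 × 7.29×10⁻⁵ × sin 60° = 1.26×10⁻⁴ s⁻¹
Height gradient: |∂Z/∂n| = 60 m / 532000 m = 1.13×10⁻⁴
On a pressure surface, geostrophic balance gives V_g = (g/f)|∂Z/∂n|:
V_g = 9.81 × 1.13×10⁻⁴ / 1.26×10⁻⁴ = 8.76 m/s

8.8 m s⁻¹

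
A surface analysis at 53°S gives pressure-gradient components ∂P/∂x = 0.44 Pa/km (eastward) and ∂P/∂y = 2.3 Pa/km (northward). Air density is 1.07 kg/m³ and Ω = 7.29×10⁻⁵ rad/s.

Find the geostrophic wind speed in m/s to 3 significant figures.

Coriolis parameter at 53°S:
f = 2Ω sin φ = 2 × 7.29×10⁻⁵ × sin 53° = 1.16×10⁻⁴ s⁻¹
In the Southern Hemisphere f is negative: f = −1.16×10⁻⁴ s⁻¹.
Component geostrophic relations (x east, y north):
u_g = −(1/(fρ)) ∂P/∂y,  v_g = (1/(fρ)) ∂P/∂x
u_g = −(2.3×10⁻³)/(−1.16×10⁻⁴ × 1.07) = 18.5 m/s;  v_g = (0.44×10⁻³)/(−1.16×10⁻⁴ × 1.07) = −3.53 m/s
|V_g| = √(u_g² + v_g²) = 18.8 m/s

18.8 m/s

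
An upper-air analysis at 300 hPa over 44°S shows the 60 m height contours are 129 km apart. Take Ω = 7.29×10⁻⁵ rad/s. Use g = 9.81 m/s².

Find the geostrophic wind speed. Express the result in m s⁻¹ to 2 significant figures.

Coriolis parameter at 44°S:
f = 2Ω sin φ = 2 × 7.29×10⁻⁵ × sin 44° = 1.01×10⁻⁴ s⁻¹
Height gradient: |∂Z/∂n| = 60 m / 129000 m = 4.65×10⁻⁴
On a pressure surface, geostrophic balance gives V_g = (g/f)|∂Z/∂n|:
V_g = 9.81 × 4.65×10⁻⁴ / 1.01×10⁻⁴ = 45.1 m/s

45 m s⁻¹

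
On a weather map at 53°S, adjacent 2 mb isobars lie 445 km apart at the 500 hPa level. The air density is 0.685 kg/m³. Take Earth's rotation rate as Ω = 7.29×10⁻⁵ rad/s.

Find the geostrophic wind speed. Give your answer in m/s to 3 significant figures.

Coriolis parameter at 53°S:
f = 2Ω sin φ = 2 × 7.29×10⁻⁵ × sin 53° = 1.16×10⁻⁴ s⁻¹
Pressure gradient: |∂P/∂n| = 200 Pa / 445000 m = 4.49×10⁻⁴ Pa/m
Geostrophic balance (pressure-gradient force = Coriolis force):
V_g = (1/(fρ)) |∂P/∂n| = 4.49×10⁻⁴ / (1.16×10⁻⁴ × 0.685) = 5.63 m/s

5.63 m/s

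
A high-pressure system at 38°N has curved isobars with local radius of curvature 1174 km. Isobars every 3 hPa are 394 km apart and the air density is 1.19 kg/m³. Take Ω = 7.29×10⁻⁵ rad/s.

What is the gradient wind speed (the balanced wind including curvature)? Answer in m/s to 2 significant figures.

Coriolis parameter at 38°N:
f = 2Ω sin φ = 2 × 7.29×10⁻⁵ × sin 38° = 8.98×10⁻⁵ s⁻¹
Pressure gradient: |∂P/∂n| = 300 Pa / 394000 m = 7.61×10⁻⁴ Pa/m
Geostrophic speed: V_g = |∂P/∂n|/(fρ) = 7.61×10⁻⁴/(8.98×10⁻⁵ × 1.19) = 7.13 m/s
Around a high, pressure-gradient force acts outward with centrifugal, so Coriolis balances both:
fV = (1/ρ)|∂P/∂n| + V²/R  →  V² − fR·V + fR·V_g = 0
With fR = 8.98×10⁻⁵ × 1174×10³ m = 105 m/s:
V = [fR − √((fR)² − 4 fR V_g)]/2 = [105 − √(105² − 4×105×7.13)]/2 = 7.69 m/s
Supergeostrophic (V > V_g = 7.13 m/s), as expected around a high.

7.7 m/s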